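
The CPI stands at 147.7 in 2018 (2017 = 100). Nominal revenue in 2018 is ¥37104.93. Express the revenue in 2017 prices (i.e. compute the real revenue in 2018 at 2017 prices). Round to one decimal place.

25121.8

Real = Nominal ÷ (Index/100) = 37104.93 ÷ (147.7/100)
     = 37104.93 ÷ 1.477 = 25121.8213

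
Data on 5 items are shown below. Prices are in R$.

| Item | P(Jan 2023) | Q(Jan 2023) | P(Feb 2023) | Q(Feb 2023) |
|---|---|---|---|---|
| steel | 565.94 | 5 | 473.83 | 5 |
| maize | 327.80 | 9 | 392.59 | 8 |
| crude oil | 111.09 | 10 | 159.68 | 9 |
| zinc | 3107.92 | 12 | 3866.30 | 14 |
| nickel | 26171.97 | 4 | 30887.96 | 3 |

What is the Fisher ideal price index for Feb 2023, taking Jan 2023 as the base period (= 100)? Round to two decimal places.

119.43

Laspeyres component (base-period weights):
ΣP(Feb 2023)Q(Jan 2023) = 473.83×5 + 392.59×9 + 159.68×10 + 3866.30×12 + 30887.96×4 = 2369.15 + 3533.31 + 1596.8 + 46395.6 + 123551.84 = 177446.7
ΣP(Jan 2023)Q(Jan 2023) = 565.94×5 + 327.80×9 + 111.09×10 + 3107.92×12 + 26171.97×4 = 2829.7 + 2950.2 + 1110.9 + 37295.04 + 104687.88 = 148873.72
L = 177446.7 / 148873.72 × 100 = 119.1928
Paasche component (current-period weights):
ΣP(Feb 2023)Q(Feb 2023) = 473.83×5 + 392.59×8 + 159.68×9 + 3866.30×14 + 30887.96×3 = 2369.15 + 3140.72 + 1437.12 + 54128.2 + 92663.88 = 153739.07
ΣP(Jan 2023)Q(Feb 2023) = 565.94×5 + 327.80×8 + 111.09×9 + 3107.92×14 + 26171.97×3 = 2829.7 + 2622.4 + 999.81 + 43510.88 + 78515.91 = 128478.7
P = 153739.07 / 128478.7 × 100 = 119.6611
Fisher = √(L × P) = √(119.1928 × 119.6611) = 119.4267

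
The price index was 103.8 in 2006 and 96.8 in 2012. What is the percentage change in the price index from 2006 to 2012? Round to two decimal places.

Change = (96.8 − 103.8) / 103.8 × 100
       = -7.0 / 103.8 × 100 = -6.7437%

-6.74%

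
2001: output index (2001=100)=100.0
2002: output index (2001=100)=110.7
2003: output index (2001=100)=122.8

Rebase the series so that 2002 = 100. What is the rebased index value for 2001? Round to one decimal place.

Rebased(2001) = 100.0 / 110.7 × 100 = 90.3342

90.3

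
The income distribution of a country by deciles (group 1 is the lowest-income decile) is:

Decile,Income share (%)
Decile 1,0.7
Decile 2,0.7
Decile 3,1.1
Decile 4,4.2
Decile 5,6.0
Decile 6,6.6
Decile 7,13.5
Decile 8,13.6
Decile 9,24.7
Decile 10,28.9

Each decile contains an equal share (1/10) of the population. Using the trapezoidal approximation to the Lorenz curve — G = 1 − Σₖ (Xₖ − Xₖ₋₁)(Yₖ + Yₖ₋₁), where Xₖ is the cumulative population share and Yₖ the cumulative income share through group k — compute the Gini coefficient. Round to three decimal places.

Cumulative income shares Yₖ: 0.0070, 0.0140, 0.0250, 0.0670, 0.1270, 0.1930, 0.3280, 0.4640, 0.7110, 1.0000
Σ (Xₖ−Xₖ₋₁)(Yₖ+Yₖ₋₁) = (1/10)(0.0070+0.0000) + (1/10)(0.0140+0.0070) + (1/10)(0.0250+0.0140) + (1/10)(0.0670+0.0250) + (1/10)(0.1270+0.0670) + (1/10)(0.1930+0.1270) + (1/10)(0.3280+0.1930) + (1/10)(0.4640+0.3280) + (1/10)(0.7110+0.4640) + (1/10)(1.0000+0.7110)
  = 0.0007 + 0.0021 + 0.0039 + 0.0092 + 0.0194 + 0.0320 + 0.0521 + 0.0792 + 0.1175 + 0.1711 = 0.4872
G = 1 − 0.4872 = 0.5128

0.513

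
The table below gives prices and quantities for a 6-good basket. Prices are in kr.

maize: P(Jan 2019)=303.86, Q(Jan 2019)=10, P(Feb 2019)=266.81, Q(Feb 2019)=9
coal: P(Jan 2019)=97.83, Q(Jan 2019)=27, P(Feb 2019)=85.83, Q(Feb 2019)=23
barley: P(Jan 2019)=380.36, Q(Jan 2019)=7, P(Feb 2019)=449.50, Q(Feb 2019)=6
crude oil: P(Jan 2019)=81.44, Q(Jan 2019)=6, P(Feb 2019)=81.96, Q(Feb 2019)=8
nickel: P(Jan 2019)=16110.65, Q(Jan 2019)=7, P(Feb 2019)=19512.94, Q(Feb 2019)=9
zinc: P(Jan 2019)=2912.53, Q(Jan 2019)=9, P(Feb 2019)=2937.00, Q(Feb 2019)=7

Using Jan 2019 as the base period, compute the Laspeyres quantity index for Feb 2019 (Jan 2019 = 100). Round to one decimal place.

117.2

Laspeyres quantity index uses base-period prices as weights.
ΣP(Jan 2019)·Q(Feb 2019) = 303.86×9 + 97.83×23 + 380.36×6 + 81.44×8 + 16110.65×9 + 2912.53×7 = 2734.74 + 2250.09 + 2282.16 + 651.52 + 144995.85 + 20387.71 = 173302.07
ΣP(Jan 2019)·Q(Jan 2019) = 303.86×10 + 97.83×27 + 380.36×7 + 81.44×6 + 16110.65×7 + 2912.53×9 = 3038.6 + 2641.41 + 2662.52 + 488.64 + 112774.55 + 26212.77 = 147818.49
Index = 173302.07 / 147818.49 × 100 = 117.2398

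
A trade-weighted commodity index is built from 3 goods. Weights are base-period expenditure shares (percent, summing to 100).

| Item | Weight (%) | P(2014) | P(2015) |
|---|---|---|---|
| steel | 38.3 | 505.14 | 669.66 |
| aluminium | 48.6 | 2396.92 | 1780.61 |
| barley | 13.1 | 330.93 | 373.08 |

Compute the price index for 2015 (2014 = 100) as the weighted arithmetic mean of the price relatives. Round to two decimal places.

101.65

steel: 38.3 × (669.66/505.14) = 38.3 × 1.325692 = 50.7740
aluminium: 48.6 × (1780.61/2396.92) = 48.6 × 0.742874 = 36.1037
barley: 13.1 × (373.08/330.93) = 13.1 × 1.127368 = 14.7685
Index = Σ wᵢ·(p₁ᵢ/p₀ᵢ) = 50.7740 + 36.1037 + 14.7685 = 101.6462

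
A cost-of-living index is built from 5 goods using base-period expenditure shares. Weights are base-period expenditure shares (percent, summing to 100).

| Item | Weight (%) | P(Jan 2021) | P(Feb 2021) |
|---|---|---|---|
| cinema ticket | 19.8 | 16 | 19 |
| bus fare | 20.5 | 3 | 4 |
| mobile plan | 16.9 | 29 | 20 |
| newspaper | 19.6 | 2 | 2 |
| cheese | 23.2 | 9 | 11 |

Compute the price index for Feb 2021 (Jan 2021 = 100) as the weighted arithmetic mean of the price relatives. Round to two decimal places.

cinema ticket: 19.8 × (19/16) = 19.8 × 1.187500 = 23.5125
bus fare: 20.5 × (4/3) = 20.5 × 1.333333 = 27.3333
mobile plan: 16.9 × (20/29) = 16.9 × 0.689655 = 11.6552
newspaper: 19.6 × (2/2) = 19.6 × 1.000000 = 19.6000
cheese: 23.2 × (11/9) = 23.2 × 1.222222 = 28.3556
Index = Σ wᵢ·(p₁ᵢ/p₀ᵢ) = 23.5125 + 27.3333 + 11.6552 + 19.6000 + 28.3556 = 110.4566

110.46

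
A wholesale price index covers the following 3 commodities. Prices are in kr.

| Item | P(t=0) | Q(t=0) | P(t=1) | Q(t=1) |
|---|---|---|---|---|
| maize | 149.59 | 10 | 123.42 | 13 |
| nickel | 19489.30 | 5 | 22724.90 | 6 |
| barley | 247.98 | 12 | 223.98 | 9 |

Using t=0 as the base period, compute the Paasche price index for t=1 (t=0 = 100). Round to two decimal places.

115.57

Paasche price index uses current-period quantities as weights.
ΣP(t=1)·Q(t=1) = 123.42×13 + 22724.90×6 + 223.98×9 = 1604.46 + 136349.4 + 2015.82 = 139969.68
ΣP(t=0)·Q(t=1) = 149.59×13 + 19489.30×6 + 247.98×9 = 1944.67 + 116935.8 + 2231.82 = 121112.29
Index = 139969.68 / 121112.29 × 100 = 115.5702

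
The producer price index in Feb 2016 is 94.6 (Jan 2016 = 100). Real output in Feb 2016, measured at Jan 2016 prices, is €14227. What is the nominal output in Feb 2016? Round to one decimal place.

13458.7

Nominal = Real × (Index/100) = 14227 × (94.6/100)
        = 14227 × 0.946 = 13458.7420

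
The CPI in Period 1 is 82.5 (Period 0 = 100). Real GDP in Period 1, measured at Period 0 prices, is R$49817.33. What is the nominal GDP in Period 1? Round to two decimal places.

Nominal = Real × (Index/100) = 49817.33 × (82.5/100)
        = 49817.33 × 0.825 = 41099.2972

41099.30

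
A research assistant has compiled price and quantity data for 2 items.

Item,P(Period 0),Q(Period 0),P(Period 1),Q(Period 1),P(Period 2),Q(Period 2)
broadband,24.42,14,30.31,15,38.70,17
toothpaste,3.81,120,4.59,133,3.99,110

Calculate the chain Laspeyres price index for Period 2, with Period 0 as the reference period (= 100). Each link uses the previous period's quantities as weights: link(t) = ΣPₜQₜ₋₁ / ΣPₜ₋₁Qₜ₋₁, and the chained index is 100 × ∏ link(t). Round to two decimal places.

Link Period 0→Period 1:
ΣP(Period 1)Q(Period 0) = 30.31×14 + 4.59×120 = 424.34 + 550.8 = 975.14
ΣP(Period 0)Q(Period 0) = 24.42×14 + 3.81×120 = 341.88 + 457.2 = 799.08
link = 975.14/799.08 = 1.220328
Link Period 1→Period 2:
ΣP(Period 2)Q(Period 1) = 38.70×15 + 3.99×133 = 580.5 + 530.67 = 1111.17
ΣP(Period 1)Q(Period 1) = 30.31×15 + 4.59×133 = 454.65 + 610.47 = 1065.12
link = 1111.17/1065.12 = 1.043235
Chained index = 100 × 1.220328 × 1.043235 = 127.3089

127.31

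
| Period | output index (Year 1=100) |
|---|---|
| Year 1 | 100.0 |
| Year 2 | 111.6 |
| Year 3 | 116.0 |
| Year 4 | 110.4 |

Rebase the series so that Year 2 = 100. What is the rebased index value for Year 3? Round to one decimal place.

Rebased(Year 3) = 116.0 / 111.6 × 100 = 103.9427

103.9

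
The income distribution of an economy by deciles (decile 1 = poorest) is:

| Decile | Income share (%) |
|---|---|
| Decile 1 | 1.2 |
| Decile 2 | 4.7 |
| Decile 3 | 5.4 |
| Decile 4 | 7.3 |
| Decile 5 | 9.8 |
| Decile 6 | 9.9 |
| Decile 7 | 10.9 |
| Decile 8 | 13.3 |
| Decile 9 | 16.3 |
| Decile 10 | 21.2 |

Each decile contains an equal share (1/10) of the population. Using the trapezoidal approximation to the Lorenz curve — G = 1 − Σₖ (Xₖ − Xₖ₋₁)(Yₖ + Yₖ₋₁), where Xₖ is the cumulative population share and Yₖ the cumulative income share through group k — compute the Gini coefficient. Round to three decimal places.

0.312

Cumulative income shares Yₖ: 0.0120, 0.0590, 0.1130, 0.1860, 0.2840, 0.3830, 0.4920, 0.6250, 0.7880, 1.0000
Σ (Xₖ−Xₖ₋₁)(Yₖ+Yₖ₋₁) = (1/10)(0.0120+0.0000) + (1/10)(0.0590+0.0120) + (1/10)(0.1130+0.0590) + (1/10)(0.1860+0.1130) + (1/10)(0.2840+0.1860) + (1/10)(0.3830+0.2840) + (1/10)(0.4920+0.3830) + (1/10)(0.6250+0.4920) + (1/10)(0.7880+0.6250) + (1/10)(1.0000+0.7880)
  = 0.0012 + 0.0071 + 0.0172 + 0.0299 + 0.0470 + 0.0667 + 0.0875 + 0.1117 + 0.1413 + 0.1788 = 0.6884
G = 1 − 0.6884 = 0.3116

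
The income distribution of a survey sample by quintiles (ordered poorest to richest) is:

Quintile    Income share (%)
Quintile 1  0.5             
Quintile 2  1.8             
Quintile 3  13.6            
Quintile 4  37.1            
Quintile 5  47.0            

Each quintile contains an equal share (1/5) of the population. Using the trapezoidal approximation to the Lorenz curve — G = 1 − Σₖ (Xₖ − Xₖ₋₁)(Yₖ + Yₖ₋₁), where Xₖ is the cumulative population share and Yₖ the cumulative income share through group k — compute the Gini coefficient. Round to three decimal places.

0.513

Cumulative income shares Yₖ: 0.0050, 0.0230, 0.1590, 0.5300, 1.0000
Σ (Xₖ−Xₖ₋₁)(Yₖ+Yₖ₋₁) = (1/5)(0.0050+0.0000) + (1/5)(0.0230+0.0050) + (1/5)(0.1590+0.0230) + (1/5)(0.5300+0.1590) + (1/5)(1.0000+0.5300)
  = 0.0010 + 0.0056 + 0.0364 + 0.1378 + 0.3060 = 0.4868
G = 1 − 0.4868 = 0.5132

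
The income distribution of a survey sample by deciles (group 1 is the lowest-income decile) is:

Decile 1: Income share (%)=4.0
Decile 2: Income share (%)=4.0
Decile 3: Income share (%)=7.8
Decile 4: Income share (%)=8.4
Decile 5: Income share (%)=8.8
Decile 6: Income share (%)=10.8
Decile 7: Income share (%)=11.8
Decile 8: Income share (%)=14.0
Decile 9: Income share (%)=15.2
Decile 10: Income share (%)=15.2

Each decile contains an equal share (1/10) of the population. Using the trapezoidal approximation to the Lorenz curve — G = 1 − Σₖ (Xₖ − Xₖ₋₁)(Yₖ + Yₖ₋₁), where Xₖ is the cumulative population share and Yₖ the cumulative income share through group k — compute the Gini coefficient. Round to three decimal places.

Cumulative income shares Yₖ: 0.0400, 0.0800, 0.1580, 0.2420, 0.3300, 0.4380, 0.5560, 0.6960, 0.8480, 1.0000
Σ (Xₖ−Xₖ₋₁)(Yₖ+Yₖ₋₁) = (1/10)(0.0400+0.0000) + (1/10)(0.0800+0.0400) + (1/10)(0.1580+0.0800) + (1/10)(0.2420+0.1580) + (1/10)(0.3300+0.2420) + (1/10)(0.4380+0.3300) + (1/10)(0.5560+0.4380) + (1/10)(0.6960+0.5560) + (1/10)(0.8480+0.6960) + (1/10)(1.0000+0.8480)
  = 0.0040 + 0.0120 + 0.0238 + 0.0400 + 0.0572 + 0.0768 + 0.0994 + 0.1252 + 0.1544 + 0.1848 = 0.7776
G = 1 − 0.7776 = 0.2224

0.222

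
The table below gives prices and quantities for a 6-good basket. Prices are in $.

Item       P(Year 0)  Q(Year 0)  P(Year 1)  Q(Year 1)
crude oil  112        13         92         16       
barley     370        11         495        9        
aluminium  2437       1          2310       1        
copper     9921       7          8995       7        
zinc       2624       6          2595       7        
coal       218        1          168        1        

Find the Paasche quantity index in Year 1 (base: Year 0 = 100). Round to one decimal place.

Paasche quantity index uses current-period prices as weights.
ΣP(Year 1)·Q(Year 1) = 92×16 + 495×9 + 2310×1 + 8995×7 + 2595×7 + 168×1 = 1472 + 4455 + 2310 + 62965 + 18165 + 168 = 89535
ΣP(Year 1)·Q(Year 0) = 92×13 + 495×11 + 2310×1 + 8995×7 + 2595×6 + 168×1 = 1196 + 5445 + 2310 + 62965 + 15570 + 168 = 87654
Index = 89535 / 87654 × 100 = 102.1459

102.1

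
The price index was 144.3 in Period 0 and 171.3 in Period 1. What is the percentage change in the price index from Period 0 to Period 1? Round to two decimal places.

Change = (171.3 − 144.3) / 144.3 × 100
       = 27.0 / 144.3 × 100 = 18.7110%

18.71%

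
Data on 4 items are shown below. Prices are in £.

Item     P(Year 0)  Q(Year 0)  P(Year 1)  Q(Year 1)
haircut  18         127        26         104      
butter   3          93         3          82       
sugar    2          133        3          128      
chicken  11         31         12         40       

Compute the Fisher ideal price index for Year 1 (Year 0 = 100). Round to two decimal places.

Laspeyres component (base-period weights):
ΣP(Year 1)Q(Year 0) = 26×127 + 3×93 + 3×133 + 12×31 = 3302 + 279 + 399 + 372 = 4352
ΣP(Year 0)Q(Year 0) = 18×127 + 3×93 + 2×133 + 11×31 = 2286 + 279 + 266 + 341 = 3172
L = 4352 / 3172 × 100 = 137.2005
Paasche component (current-period weights):
ΣP(Year 1)Q(Year 1) = 26×104 + 3×82 + 3×128 + 12×40 = 2704 + 246 + 384 + 480 = 3814
ΣP(Year 0)Q(Year 1) = 18×104 + 3×82 + 2×128 + 11×40 = 1872 + 246 + 256 + 440 = 2814
P = 3814 / 2814 × 100 = 135.5366
Fisher = √(L × P) = √(137.2005 × 135.5366) = 136.3660

136.37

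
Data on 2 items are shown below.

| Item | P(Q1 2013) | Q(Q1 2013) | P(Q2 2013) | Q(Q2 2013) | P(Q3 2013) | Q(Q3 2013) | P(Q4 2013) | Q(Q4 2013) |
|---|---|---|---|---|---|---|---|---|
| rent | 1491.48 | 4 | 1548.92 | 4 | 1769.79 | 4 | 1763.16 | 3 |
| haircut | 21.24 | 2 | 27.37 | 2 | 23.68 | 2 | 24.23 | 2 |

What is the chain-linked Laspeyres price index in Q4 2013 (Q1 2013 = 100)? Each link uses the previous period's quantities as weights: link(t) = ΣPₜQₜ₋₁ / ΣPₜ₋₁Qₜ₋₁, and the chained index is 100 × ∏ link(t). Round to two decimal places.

Link Q1 2013→Q2 2013:
ΣP(Q2 2013)Q(Q1 2013) = 1548.92×4 + 27.37×2 = 6195.68 + 54.74 = 6250.42
ΣP(Q1 2013)Q(Q1 2013) = 1491.48×4 + 21.24×2 = 5965.92 + 42.48 = 6008.4
link = 6250.42/6008.4 = 1.040280
Link Q2 2013→Q3 2013:
ΣP(Q3 2013)Q(Q2 2013) = 1769.79×4 + 23.68×2 = 7079.16 + 47.36 = 7126.52
ΣP(Q2 2013)Q(Q2 2013) = 1548.92×4 + 27.37×2 = 6195.68 + 54.74 = 6250.42
link = 7126.52/6250.42 = 1.140167
Link Q3 2013→Q4 2013:
ΣP(Q4 2013)Q(Q3 2013) = 1763.16×4 + 24.23×2 = 7052.64 + 48.46 = 7101.1
ΣP(Q3 2013)Q(Q3 2013) = 1769.79×4 + 23.68×2 = 7079.16 + 47.36 = 7126.52
link = 7101.1/7126.52 = 0.996433
Chained index = 100 × 1.040280 × 1.140167 × 0.996433 = 118.1862

118.19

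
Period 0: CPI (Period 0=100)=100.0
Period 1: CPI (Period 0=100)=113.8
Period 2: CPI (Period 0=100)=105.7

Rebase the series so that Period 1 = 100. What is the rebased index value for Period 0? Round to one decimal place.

Rebased(Period 0) = 100.0 / 113.8 × 100 = 87.8735

87.9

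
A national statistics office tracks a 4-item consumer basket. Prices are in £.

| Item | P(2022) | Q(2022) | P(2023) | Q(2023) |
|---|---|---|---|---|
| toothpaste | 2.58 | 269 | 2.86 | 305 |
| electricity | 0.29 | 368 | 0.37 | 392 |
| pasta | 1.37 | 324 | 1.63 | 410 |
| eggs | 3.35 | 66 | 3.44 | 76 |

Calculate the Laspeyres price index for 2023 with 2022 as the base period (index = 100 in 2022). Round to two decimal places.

Laspeyres price index uses base-period quantities as weights.
ΣP(2023)·Q(2022) = 2.86×269 + 0.37×368 + 1.63×324 + 3.44×66 = 769.34 + 136.16 + 528.12 + 227.04 = 1660.66
ΣP(2022)·Q(2022) = 2.58×269 + 0.29×368 + 1.37×324 + 3.35×66 = 694.02 + 106.72 + 443.88 + 221.1 = 1465.72
Index = 1660.66 / 1465.72 × 100 = 113.2999

113.30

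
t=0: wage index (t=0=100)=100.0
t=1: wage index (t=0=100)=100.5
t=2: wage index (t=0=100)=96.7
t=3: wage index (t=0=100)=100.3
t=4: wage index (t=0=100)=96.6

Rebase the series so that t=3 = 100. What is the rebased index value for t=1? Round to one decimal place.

Rebased(t=1) = 100.5 / 100.3 × 100 = 100.1994

100.2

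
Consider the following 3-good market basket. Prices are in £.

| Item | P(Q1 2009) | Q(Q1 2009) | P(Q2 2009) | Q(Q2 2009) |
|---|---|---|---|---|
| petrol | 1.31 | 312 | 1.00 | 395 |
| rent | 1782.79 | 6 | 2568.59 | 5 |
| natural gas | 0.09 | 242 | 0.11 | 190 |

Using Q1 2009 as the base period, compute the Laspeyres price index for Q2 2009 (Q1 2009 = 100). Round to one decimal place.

141.5

Laspeyres price index uses base-period quantities as weights.
ΣP(Q2 2009)·Q(Q1 2009) = 1.00×312 + 2568.59×6 + 0.11×242 = 312 + 15411.54 + 26.62 = 15750.16
ΣP(Q1 2009)·Q(Q1 2009) = 1.31×312 + 1782.79×6 + 0.09×242 = 408.72 + 10696.74 + 21.78 = 11127.24
Index = 15750.16 / 11127.24 × 100 = 141.5460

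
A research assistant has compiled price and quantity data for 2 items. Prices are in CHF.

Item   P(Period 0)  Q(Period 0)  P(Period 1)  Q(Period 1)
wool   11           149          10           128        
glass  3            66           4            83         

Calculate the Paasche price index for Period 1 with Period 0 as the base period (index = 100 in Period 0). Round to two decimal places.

97.28

Paasche price index uses current-period quantities as weights.
ΣP(Period 1)·Q(Period 1) = 10×128 + 4×83 = 1280 + 332 = 1612
ΣP(Period 0)·Q(Period 1) = 11×128 + 3×83 = 1408 + 249 = 1657
Index = 1612 / 1657 × 100 = 97.2842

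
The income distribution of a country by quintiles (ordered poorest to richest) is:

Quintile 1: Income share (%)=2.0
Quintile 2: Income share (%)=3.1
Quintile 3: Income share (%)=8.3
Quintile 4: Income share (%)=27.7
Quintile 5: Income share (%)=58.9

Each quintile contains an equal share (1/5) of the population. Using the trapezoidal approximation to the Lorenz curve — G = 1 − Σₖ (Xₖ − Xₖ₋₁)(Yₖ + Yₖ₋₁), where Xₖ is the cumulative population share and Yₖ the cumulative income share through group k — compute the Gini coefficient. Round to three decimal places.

0.554

Cumulative income shares Yₖ: 0.0200, 0.0510, 0.1340, 0.4110, 1.0000
Σ (Xₖ−Xₖ₋₁)(Yₖ+Yₖ₋₁) = (1/5)(0.0200+0.0000) + (1/5)(0.0510+0.0200) + (1/5)(0.1340+0.0510) + (1/5)(0.4110+0.1340) + (1/5)(1.0000+0.4110)
  = 0.0040 + 0.0142 + 0.0370 + 0.1090 + 0.2822 = 0.4464
G = 1 − 0.4464 = 0.5536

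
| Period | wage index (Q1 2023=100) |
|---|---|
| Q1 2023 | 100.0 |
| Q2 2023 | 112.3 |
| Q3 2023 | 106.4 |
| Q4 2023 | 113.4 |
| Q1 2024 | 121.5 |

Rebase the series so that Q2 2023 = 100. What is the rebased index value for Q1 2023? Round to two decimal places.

89.05

Rebased(Q1 2023) = 100.0 / 112.3 × 100 = 89.0472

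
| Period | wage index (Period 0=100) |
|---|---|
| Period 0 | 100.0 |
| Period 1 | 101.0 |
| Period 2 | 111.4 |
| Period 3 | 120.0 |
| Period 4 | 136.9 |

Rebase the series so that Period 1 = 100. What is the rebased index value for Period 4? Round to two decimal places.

Rebased(Period 4) = 136.9 / 101.0 × 100 = 135.5446

135.54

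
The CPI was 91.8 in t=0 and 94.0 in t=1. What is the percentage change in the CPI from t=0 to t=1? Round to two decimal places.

Change = (94.0 − 91.8) / 91.8 × 100
       = 2.2 / 91.8 × 100 = 2.3965%

2.40%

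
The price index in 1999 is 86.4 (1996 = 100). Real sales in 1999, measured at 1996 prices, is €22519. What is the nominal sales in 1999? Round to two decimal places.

19456.42

Nominal = Real × (Index/100) = 22519 × (86.4/100)
        = 22519 × 0.864 = 19456.4160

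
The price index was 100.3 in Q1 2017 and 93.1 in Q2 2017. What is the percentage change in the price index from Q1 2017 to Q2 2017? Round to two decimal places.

-7.18%

Change = (93.1 − 100.3) / 100.3 × 100
       = -7.2 / 100.3 × 100 = -7.1785%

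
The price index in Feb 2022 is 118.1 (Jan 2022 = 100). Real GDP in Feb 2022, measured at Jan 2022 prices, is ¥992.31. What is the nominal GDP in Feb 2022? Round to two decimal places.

Nominal = Real × (Index/100) = 992.31 × (118.1/100)
        = 992.31 × 1.181 = 1171.9181

1171.92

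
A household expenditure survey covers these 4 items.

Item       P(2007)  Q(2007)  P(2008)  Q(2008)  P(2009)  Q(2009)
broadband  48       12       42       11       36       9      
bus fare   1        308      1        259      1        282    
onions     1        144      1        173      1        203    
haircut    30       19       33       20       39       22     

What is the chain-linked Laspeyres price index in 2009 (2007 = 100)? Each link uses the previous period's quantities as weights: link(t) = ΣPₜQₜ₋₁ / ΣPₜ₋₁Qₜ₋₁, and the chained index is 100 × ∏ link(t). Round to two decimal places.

102.50

Link 2007→2008:
ΣP(2008)Q(2007) = 42×12 + 1×308 + 1×144 + 33×19 = 504 + 308 + 144 + 627 = 1583
ΣP(2007)Q(2007) = 48×12 + 1×308 + 1×144 + 30×19 = 576 + 308 + 144 + 570 = 1598
link = 1583/1598 = 0.990613
Link 2008→2009:
ΣP(2009)Q(2008) = 36×11 + 1×259 + 1×173 + 39×20 = 396 + 259 + 173 + 780 = 1608
ΣP(2008)Q(2008) = 42×11 + 1×259 + 1×173 + 33×20 = 462 + 259 + 173 + 660 = 1554
link = 1608/1554 = 1.034749
Chained index = 100 × 0.990613 × 1.034749 = 102.5036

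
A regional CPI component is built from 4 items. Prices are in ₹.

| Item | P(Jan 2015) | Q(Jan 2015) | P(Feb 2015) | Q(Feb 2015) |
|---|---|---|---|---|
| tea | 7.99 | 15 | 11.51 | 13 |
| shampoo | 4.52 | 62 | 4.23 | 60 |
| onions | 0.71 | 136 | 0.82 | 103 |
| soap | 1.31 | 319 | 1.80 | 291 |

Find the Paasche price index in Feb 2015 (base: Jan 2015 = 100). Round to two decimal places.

Paasche price index uses current-period quantities as weights.
ΣP(Feb 2015)·Q(Feb 2015) = 11.51×13 + 4.23×60 + 0.82×103 + 1.80×291 = 149.63 + 253.8 + 84.46 + 523.8 = 1011.69
ΣP(Jan 2015)·Q(Feb 2015) = 7.99×13 + 4.52×60 + 0.71×103 + 1.31×291 = 103.87 + 271.2 + 73.13 + 381.21 = 829.41
Index = 1011.69 / 829.41 × 100 = 121.9771

121.98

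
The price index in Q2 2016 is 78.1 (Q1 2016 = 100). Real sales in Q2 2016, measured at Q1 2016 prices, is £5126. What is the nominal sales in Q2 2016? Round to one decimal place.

4003.4

Nominal = Real × (Index/100) = 5126 × (78.1/100)
        = 5126 × 0.781 = 4003.4060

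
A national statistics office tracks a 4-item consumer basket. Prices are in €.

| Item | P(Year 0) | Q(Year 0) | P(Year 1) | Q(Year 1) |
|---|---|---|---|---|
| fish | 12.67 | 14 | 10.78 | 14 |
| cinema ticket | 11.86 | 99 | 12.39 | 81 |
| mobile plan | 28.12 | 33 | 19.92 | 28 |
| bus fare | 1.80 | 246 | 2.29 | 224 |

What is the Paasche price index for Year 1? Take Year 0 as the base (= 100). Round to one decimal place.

Paasche price index uses current-period quantities as weights.
ΣP(Year 1)·Q(Year 1) = 10.78×14 + 12.39×81 + 19.92×28 + 2.29×224 = 150.92 + 1003.59 + 557.76 + 512.96 = 2225.23
ΣP(Year 0)·Q(Year 1) = 12.67×14 + 11.86×81 + 28.12×28 + 1.80×224 = 177.38 + 960.66 + 787.36 + 403.2 = 2328.6
Index = 2225.23 / 2328.6 × 100 = 95.5609

95.6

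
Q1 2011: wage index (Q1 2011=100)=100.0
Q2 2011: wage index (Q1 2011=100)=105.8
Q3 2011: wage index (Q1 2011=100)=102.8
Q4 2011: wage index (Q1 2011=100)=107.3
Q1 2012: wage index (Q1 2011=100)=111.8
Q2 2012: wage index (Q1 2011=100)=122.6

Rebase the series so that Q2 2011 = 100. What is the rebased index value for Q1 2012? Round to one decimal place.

Rebased(Q1 2012) = 111.8 / 105.8 × 100 = 105.6711

105.7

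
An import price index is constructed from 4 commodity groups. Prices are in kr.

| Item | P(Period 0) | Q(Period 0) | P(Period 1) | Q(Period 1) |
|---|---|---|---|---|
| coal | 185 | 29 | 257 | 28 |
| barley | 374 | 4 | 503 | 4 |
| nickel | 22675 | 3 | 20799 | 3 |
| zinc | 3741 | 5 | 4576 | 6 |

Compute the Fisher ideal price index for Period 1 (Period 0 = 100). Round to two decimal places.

101.60

Laspeyres component (base-period weights):
ΣP(Period 1)Q(Period 0) = 257×29 + 503×4 + 20799×3 + 4576×5 = 7453 + 2012 + 62397 + 22880 = 94742
ΣP(Period 0)Q(Period 0) = 185×29 + 374×4 + 22675×3 + 3741×5 = 5365 + 1496 + 68025 + 18705 = 93591
L = 94742 / 93591 × 100 = 101.2298
Paasche component (current-period weights):
ΣP(Period 1)Q(Period 1) = 257×28 + 503×4 + 20799×3 + 4576×6 = 7196 + 2012 + 62397 + 27456 = 99061
ΣP(Period 0)Q(Period 1) = 185×28 + 374×4 + 22675×3 + 3741×6 = 5180 + 1496 + 68025 + 22446 = 97147
P = 99061 / 97147 × 100 = 101.9702
Fisher = √(L × P) = √(101.2298 × 101.9702) = 101.5993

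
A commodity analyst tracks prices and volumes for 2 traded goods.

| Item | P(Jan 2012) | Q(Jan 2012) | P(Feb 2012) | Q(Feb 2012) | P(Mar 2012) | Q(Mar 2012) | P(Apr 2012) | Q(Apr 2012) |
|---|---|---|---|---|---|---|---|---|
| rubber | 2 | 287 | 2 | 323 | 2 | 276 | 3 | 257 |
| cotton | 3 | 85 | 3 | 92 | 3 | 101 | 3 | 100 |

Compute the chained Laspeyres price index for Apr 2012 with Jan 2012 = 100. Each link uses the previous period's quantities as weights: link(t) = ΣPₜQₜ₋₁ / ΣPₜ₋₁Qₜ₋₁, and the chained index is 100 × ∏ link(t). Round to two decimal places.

Link Jan 2012→Feb 2012:
ΣP(Feb 2012)Q(Jan 2012) = 2×287 + 3×85 = 574 + 255 = 829
ΣP(Jan 2012)Q(Jan 2012) = 2×287 + 3×85 = 574 + 255 = 829
link = 829/829 = 1.000000
Link Feb 2012→Mar 2012:
ΣP(Mar 2012)Q(Feb 2012) = 2×323 + 3×92 = 646 + 276 = 922
ΣP(Feb 2012)Q(Feb 2012) = 2×323 + 3×92 = 646 + 276 = 922
link = 922/922 = 1.000000
Link Mar 2012→Apr 2012:
ΣP(Apr 2012)Q(Mar 2012) = 3×276 + 3×101 = 828 + 303 = 1131
ΣP(Mar 2012)Q(Mar 2012) = 2×276 + 3×101 = 552 + 303 = 855
link = 1131/855 = 1.322807
Chained index = 100 × 1.000000 × 1.000000 × 1.322807 = 132.2807

132.28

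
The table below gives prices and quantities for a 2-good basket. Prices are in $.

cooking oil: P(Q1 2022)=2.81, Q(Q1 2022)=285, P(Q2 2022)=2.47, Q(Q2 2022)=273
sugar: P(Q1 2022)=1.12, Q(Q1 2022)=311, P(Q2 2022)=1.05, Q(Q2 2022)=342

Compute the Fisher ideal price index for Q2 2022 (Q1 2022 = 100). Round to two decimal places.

Laspeyres component (base-period weights):
ΣP(Q2 2022)Q(Q1 2022) = 2.47×285 + 1.05×311 = 703.95 + 326.55 = 1030.5
ΣP(Q1 2022)Q(Q1 2022) = 2.81×285 + 1.12×311 = 800.85 + 348.32 = 1149.17
L = 1030.5 / 1149.17 × 100 = 89.6734
Paasche component (current-period weights):
ΣP(Q2 2022)Q(Q2 2022) = 2.47×273 + 1.05×342 = 674.31 + 359.1 = 1033.41
ΣP(Q1 2022)Q(Q2 2022) = 2.81×273 + 1.12×342 = 767.13 + 383.04 = 1150.17
P = 1033.41 / 1150.17 × 100 = 89.8485
Fisher = √(L × P) = √(89.6734 × 89.8485) = 89.7609

89.76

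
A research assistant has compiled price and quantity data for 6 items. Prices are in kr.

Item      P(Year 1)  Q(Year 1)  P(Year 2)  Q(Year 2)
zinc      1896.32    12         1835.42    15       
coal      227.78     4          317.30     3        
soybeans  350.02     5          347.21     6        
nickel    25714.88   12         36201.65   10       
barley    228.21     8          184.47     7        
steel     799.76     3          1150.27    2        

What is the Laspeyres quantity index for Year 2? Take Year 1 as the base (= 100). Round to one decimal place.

Laspeyres quantity index uses base-period prices as weights.
ΣP(Year 1)·Q(Year 2) = 1896.32×15 + 227.78×3 + 350.02×6 + 25714.88×10 + 228.21×7 + 799.76×2 = 28444.8 + 683.34 + 2100.12 + 257148.8 + 1597.47 + 1599.52 = 291574.05
ΣP(Year 1)·Q(Year 1) = 1896.32×12 + 227.78×4 + 350.02×5 + 25714.88×12 + 228.21×8 + 799.76×3 = 22755.84 + 911.12 + 1750.1 + 308578.56 + 1825.68 + 2399.28 = 338220.58
Index = 291574.05 / 338220.58 × 100 = 86.2083

86.2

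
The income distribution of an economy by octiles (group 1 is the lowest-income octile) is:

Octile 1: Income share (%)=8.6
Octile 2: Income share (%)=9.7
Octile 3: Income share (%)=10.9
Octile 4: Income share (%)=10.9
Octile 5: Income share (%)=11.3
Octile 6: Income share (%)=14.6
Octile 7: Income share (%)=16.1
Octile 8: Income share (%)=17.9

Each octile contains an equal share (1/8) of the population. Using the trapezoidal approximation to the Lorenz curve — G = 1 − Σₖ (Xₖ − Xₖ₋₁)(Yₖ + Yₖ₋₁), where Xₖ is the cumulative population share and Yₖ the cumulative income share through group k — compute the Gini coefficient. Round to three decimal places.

0.136

Cumulative income shares Yₖ: 0.0860, 0.1830, 0.2920, 0.4010, 0.5140, 0.6600, 0.8210, 1.0000
Σ (Xₖ−Xₖ₋₁)(Yₖ+Yₖ₋₁) = (1/8)(0.0860+0.0000) + (1/8)(0.1830+0.0860) + (1/8)(0.2920+0.1830) + (1/8)(0.4010+0.2920) + (1/8)(0.5140+0.4010) + (1/8)(0.6600+0.5140) + (1/8)(0.8210+0.6600) + (1/8)(1.0000+0.8210)
  = 0.0107 + 0.0336 + 0.0594 + 0.0866 + 0.1144 + 0.1467 + 0.1851 + 0.2276 = 0.8643
G = 1 − 0.8643 = 0.1357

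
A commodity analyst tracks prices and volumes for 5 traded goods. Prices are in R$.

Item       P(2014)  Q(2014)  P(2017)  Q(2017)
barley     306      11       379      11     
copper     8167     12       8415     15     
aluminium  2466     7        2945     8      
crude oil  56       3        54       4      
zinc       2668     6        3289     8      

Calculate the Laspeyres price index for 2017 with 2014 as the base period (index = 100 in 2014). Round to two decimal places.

Laspeyres price index uses base-period quantities as weights.
ΣP(2017)·Q(2014) = 379×11 + 8415×12 + 2945×7 + 54×3 + 3289×6 = 4169 + 100980 + 20615 + 162 + 19734 = 145660
ΣP(2014)·Q(2014) = 306×11 + 8167×12 + 2466×7 + 56×3 + 2668×6 = 3366 + 98004 + 17262 + 168 + 16008 = 134808
Index = 145660 / 134808 × 100 = 108.0500

108.05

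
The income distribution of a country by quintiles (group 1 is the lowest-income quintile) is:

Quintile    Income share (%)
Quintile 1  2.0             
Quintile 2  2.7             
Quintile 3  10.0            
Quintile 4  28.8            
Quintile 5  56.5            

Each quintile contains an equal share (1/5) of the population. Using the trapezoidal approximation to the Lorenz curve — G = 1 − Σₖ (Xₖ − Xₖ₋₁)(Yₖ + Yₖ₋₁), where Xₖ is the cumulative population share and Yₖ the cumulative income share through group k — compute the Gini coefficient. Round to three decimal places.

Cumulative income shares Yₖ: 0.0200, 0.0470, 0.1470, 0.4350, 1.0000
Σ (Xₖ−Xₖ₋₁)(Yₖ+Yₖ₋₁) = (1/5)(0.0200+0.0000) + (1/5)(0.0470+0.0200) + (1/5)(0.1470+0.0470) + (1/5)(0.4350+0.1470) + (1/5)(1.0000+0.4350)
  = 0.0040 + 0.0134 + 0.0388 + 0.1164 + 0.2870 = 0.4596
G = 1 − 0.4596 = 0.5404

0.540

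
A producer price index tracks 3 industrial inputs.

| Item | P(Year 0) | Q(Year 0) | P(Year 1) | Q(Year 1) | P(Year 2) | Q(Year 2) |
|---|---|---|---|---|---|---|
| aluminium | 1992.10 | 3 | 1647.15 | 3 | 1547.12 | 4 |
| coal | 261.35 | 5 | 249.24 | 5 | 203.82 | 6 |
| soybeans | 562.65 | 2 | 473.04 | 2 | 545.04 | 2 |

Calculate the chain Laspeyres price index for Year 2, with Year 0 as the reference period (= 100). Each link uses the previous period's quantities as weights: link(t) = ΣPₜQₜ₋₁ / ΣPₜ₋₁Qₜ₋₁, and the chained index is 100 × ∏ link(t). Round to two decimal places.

80.28

Link Year 0→Year 1:
ΣP(Year 1)Q(Year 0) = 1647.15×3 + 249.24×5 + 473.04×2 = 4941.45 + 1246.2 + 946.08 = 7133.73
ΣP(Year 0)Q(Year 0) = 1992.10×3 + 261.35×5 + 562.65×2 = 5976.3 + 1306.75 + 1125.3 = 8408.35
link = 7133.73/8408.35 = 0.848410
Link Year 1→Year 2:
ΣP(Year 2)Q(Year 1) = 1547.12×3 + 203.82×5 + 545.04×2 = 4641.36 + 1019.1 + 1090.08 = 6750.54
ΣP(Year 1)Q(Year 1) = 1647.15×3 + 249.24×5 + 473.04×2 = 4941.45 + 1246.2 + 946.08 = 7133.73
link = 6750.54/7133.73 = 0.946285
Chained index = 100 × 0.848410 × 0.946285 = 80.2838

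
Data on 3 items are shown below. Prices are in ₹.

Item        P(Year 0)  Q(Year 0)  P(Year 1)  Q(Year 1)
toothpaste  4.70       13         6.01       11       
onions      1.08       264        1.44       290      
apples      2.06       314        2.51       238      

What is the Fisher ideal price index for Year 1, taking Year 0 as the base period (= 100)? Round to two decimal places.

Laspeyres component (base-period weights):
ΣP(Year 1)Q(Year 0) = 6.01×13 + 1.44×264 + 2.51×314 = 78.13 + 380.16 + 788.14 = 1246.43
ΣP(Year 0)Q(Year 0) = 4.70×13 + 1.08×264 + 2.06×314 = 61.1 + 285.12 + 646.84 = 993.06
L = 1246.43 / 993.06 × 100 = 125.5141
Paasche component (current-period weights):
ΣP(Year 1)Q(Year 1) = 6.01×11 + 1.44×290 + 2.51×238 = 66.11 + 417.6 + 597.38 = 1081.09
ΣP(Year 0)Q(Year 1) = 4.70×11 + 1.08×290 + 2.06×238 = 51.7 + 313.2 + 490.28 = 855.18
P = 1081.09 / 855.18 × 100 = 126.4167
Fisher = √(L × P) = √(125.5141 × 126.4167) = 125.9646

125.96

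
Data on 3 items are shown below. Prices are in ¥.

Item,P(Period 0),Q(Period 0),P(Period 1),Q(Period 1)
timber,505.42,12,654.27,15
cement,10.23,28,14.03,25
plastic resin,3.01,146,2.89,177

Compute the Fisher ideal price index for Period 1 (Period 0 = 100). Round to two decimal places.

127.58

Laspeyres component (base-period weights):
ΣP(Period 1)Q(Period 0) = 654.27×12 + 14.03×28 + 2.89×146 = 7851.24 + 392.84 + 421.94 = 8666.02
ΣP(Period 0)Q(Period 0) = 505.42×12 + 10.23×28 + 3.01×146 = 6065.04 + 286.44 + 439.46 = 6790.94
L = 8666.02 / 6790.94 × 100 = 127.6115
Paasche component (current-period weights):
ΣP(Period 1)Q(Period 1) = 654.27×15 + 14.03×25 + 2.89×177 = 9814.05 + 350.75 + 511.53 = 10676.33
ΣP(Period 0)Q(Period 1) = 505.42×15 + 10.23×25 + 3.01×177 = 7581.3 + 255.75 + 532.77 = 8369.82
P = 10676.33 / 8369.82 × 100 = 127.5575
Fisher = √(L × P) = √(127.6115 × 127.5575) = 127.5845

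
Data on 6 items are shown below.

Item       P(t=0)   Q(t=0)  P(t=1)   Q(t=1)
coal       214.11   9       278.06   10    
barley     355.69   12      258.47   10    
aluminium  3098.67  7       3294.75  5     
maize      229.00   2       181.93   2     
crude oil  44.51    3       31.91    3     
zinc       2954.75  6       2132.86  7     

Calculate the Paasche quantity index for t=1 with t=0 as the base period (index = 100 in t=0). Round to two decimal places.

88.80

Paasche quantity index uses current-period prices as weights.
ΣP(t=1)·Q(t=1) = 278.06×10 + 258.47×10 + 3294.75×5 + 181.93×2 + 31.91×3 + 2132.86×7 = 2780.6 + 2584.7 + 16473.75 + 363.86 + 95.73 + 14930.02 = 37228.66
ΣP(t=1)·Q(t=0) = 278.06×9 + 258.47×12 + 3294.75×7 + 181.93×2 + 31.91×3 + 2132.86×6 = 2502.54 + 3101.64 + 23063.25 + 363.86 + 95.73 + 12797.16 = 41924.18
Index = 37228.66 / 41924.18 × 100 = 88.8000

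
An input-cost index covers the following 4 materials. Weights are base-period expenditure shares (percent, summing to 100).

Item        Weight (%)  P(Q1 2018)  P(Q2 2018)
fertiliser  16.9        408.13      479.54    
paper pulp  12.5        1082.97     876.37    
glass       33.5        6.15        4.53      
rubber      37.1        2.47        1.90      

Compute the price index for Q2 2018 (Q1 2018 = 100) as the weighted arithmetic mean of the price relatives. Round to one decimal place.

83.2

fertiliser: 16.9 × (479.54/408.13) = 16.9 × 1.174969 = 19.8570
paper pulp: 12.5 × (876.37/1082.97) = 12.5 × 0.809228 = 10.1154
glass: 33.5 × (4.53/6.15) = 33.5 × 0.736585 = 24.6756
rubber: 37.1 × (1.90/2.47) = 37.1 × 0.769231 = 28.5385
Index = Σ wᵢ·(p₁ᵢ/p₀ᵢ) = 19.8570 + 10.1154 + 24.6756 + 28.5385 = 83.1864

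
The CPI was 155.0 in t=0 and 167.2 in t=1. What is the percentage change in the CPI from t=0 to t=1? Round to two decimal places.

7.87%

Change = (167.2 − 155.0) / 155.0 × 100
       = 12.2 / 155.0 × 100 = 7.8710%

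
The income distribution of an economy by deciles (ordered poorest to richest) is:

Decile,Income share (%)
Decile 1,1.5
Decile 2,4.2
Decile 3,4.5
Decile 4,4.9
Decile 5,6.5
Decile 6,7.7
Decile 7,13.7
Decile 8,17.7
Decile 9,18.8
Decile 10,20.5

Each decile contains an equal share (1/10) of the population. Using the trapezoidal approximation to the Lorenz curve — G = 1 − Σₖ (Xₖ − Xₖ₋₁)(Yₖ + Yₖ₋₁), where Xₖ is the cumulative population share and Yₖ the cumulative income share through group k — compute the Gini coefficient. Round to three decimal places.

Cumulative income shares Yₖ: 0.0150, 0.0570, 0.1020, 0.1510, 0.2160, 0.2930, 0.4300, 0.6070, 0.7950, 1.0000
Σ (Xₖ−Xₖ₋₁)(Yₖ+Yₖ₋₁) = (1/10)(0.0150+0.0000) + (1/10)(0.0570+0.0150) + (1/10)(0.1020+0.0570) + (1/10)(0.1510+0.1020) + (1/10)(0.2160+0.1510) + (1/10)(0.2930+0.2160) + (1/10)(0.4300+0.2930) + (1/10)(0.6070+0.4300) + (1/10)(0.7950+0.6070) + (1/10)(1.0000+0.7950)
  = 0.0015 + 0.0072 + 0.0159 + 0.0253 + 0.0367 + 0.0509 + 0.0723 + 0.1037 + 0.1402 + 0.1795 = 0.6332
G = 1 − 0.6332 = 0.3668

0.367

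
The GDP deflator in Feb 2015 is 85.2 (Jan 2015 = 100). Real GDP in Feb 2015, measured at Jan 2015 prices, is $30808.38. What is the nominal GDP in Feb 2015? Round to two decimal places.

26248.74

Nominal = Real × (Index/100) = 30808.38 × (85.2/100)
        = 30808.38 × 0.852 = 26248.7398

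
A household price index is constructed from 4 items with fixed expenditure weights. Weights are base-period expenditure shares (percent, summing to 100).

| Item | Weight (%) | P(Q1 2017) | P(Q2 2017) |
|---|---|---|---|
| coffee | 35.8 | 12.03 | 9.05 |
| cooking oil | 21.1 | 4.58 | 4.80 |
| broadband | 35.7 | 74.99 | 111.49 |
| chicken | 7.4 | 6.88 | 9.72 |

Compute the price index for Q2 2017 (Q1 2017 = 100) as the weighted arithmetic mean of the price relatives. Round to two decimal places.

coffee: 35.8 × (9.05/12.03) = 35.8 × 0.752286 = 26.9318
cooking oil: 21.1 × (4.80/4.58) = 21.1 × 1.048035 = 22.1135
broadband: 35.7 × (111.49/74.99) = 35.7 × 1.486732 = 53.0763
chicken: 7.4 × (9.72/6.88) = 7.4 × 1.412791 = 10.4547
Index = Σ wᵢ·(p₁ᵢ/p₀ᵢ) = 26.9318 + 22.1135 + 53.0763 + 10.4547 = 112.5763

112.58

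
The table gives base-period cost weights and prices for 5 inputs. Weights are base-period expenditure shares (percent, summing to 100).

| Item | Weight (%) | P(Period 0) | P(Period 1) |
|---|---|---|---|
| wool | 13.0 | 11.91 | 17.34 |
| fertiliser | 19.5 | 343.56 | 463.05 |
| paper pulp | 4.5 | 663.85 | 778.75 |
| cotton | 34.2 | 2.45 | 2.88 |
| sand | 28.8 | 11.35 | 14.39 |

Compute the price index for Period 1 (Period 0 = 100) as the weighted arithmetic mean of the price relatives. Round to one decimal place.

127.2

wool: 13.0 × (17.34/11.91) = 13.0 × 1.455919 = 18.9270
fertiliser: 19.5 × (463.05/343.56) = 19.5 × 1.347800 = 26.2821
paper pulp: 4.5 × (778.75/663.85) = 4.5 × 1.173081 = 5.2789
cotton: 34.2 × (2.88/2.45) = 34.2 × 1.175510 = 40.2024
sand: 28.8 × (14.39/11.35) = 28.8 × 1.267841 = 36.5138
Index = Σ wᵢ·(p₁ᵢ/p₀ᵢ) = 18.9270 + 26.2821 + 5.2789 + 40.2024 + 36.5138 = 127.2042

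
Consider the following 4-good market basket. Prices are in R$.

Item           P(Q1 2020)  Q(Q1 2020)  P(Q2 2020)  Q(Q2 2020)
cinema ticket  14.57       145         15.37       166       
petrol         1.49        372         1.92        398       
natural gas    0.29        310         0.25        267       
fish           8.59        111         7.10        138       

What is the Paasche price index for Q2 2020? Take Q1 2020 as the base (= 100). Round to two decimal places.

102.05

Paasche price index uses current-period quantities as weights.
ΣP(Q2 2020)·Q(Q2 2020) = 15.37×166 + 1.92×398 + 0.25×267 + 7.10×138 = 2551.42 + 764.16 + 66.75 + 979.8 = 4362.13
ΣP(Q1 2020)·Q(Q2 2020) = 14.57×166 + 1.49×398 + 0.29×267 + 8.59×138 = 2418.62 + 593.02 + 77.43 + 1185.42 = 4274.49
Index = 4362.13 / 4274.49 × 100 = 102.0503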